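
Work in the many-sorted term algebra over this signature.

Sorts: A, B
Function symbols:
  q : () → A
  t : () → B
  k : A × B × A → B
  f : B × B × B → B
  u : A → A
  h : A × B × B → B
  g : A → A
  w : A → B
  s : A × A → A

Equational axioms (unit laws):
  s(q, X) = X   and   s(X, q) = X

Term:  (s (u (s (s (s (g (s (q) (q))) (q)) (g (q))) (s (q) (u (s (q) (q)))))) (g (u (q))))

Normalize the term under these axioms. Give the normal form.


normal form = (s (u (s (s (g (q)) (g (q))) (u (q)))) (g (u (q))))

1. (s (u (s (s (s (g (s (q) (q))) (q)) (g (q))) (s (q) (u (s (q) (q)))))) (g (u (q))))  →  (s (u (s (s (g (s (q) (q))) (g (q))) (s (q) (u (s (q) (q)))))) (g (u (q))))
2. (s (u (s (s (g (s (q) (q))) (g (q))) (s (q) (u (s (q) (q)))))) (g (u (q))))  →  (s (u (s (s (g (q)) (g (q))) (s (q) (u (s (q) (q)))))) (g (u (q))))
3. (s (u (s (s (g (q)) (g (q))) (s (q) (u (s (q) (q)))))) (g (u (q))))  →  (s (u (s (s (g (q)) (g (q))) (u (s (q) (q))))) (g (u (q))))
4. (s (u (s (s (g (q)) (g (q))) (u (s (q) (q))))) (g (u (q))))  →  (s (u (s (s (g (q)) (g (q))) (u (q)))) (g (u (q))))


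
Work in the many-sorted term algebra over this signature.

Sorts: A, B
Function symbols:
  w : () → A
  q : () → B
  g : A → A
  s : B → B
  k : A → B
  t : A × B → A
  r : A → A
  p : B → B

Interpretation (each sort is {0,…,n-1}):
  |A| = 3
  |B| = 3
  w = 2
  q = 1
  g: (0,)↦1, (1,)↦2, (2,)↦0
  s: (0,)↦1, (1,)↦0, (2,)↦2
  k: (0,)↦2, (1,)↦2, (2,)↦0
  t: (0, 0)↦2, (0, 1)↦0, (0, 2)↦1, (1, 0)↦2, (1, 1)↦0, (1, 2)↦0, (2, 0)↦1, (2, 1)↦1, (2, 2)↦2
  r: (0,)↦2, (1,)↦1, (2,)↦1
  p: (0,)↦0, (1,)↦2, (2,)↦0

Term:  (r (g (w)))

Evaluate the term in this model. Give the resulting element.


value = 2

  w = 2
  (g (w)) = g(2,) = 0
  (r (g (w))) = r(0,) = 2


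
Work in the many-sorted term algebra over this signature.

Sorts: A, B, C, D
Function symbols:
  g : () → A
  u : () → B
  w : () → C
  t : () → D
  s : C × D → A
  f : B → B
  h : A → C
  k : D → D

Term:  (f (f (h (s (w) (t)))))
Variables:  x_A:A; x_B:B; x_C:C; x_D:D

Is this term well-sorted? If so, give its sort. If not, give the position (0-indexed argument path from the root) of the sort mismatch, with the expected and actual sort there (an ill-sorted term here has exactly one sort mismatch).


ill-sorted at position [0, 0]: expected B, got C

        (w) : C
        (t) : D
      (s (w) (t)) : A
    (h (s (w) (t))) : C
  (f (h (s (w) (t)))) : ✗ arg 0 at [0, 0] has sort C, expected B


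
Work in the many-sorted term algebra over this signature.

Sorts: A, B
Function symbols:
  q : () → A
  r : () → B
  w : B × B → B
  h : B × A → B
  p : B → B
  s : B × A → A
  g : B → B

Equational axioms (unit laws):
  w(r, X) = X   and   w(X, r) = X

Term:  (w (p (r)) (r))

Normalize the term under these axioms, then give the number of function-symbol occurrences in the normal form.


size = 2

1. (w (p (r)) (r))  →  (p (r))
normal form: (p (r))


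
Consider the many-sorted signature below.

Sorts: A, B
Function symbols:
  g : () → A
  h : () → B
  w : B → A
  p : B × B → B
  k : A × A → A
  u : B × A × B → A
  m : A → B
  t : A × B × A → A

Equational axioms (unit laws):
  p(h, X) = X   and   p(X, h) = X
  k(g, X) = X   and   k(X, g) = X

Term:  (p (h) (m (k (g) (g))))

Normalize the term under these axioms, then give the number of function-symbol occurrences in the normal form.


1. (p (h) (m (k (g) (g))))  →  (m (k (g) (g)))
2. (m (k (g) (g)))  →  (m (g))
normal form: (m (g))

size = 2


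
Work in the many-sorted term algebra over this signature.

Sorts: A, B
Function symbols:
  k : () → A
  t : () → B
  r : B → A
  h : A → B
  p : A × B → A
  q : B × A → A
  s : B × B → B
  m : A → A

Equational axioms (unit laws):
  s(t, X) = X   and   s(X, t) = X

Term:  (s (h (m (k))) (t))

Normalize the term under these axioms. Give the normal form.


1. (s (h (m (k))) (t))  →  (h (m (k)))

normal form = (h (m (k)))


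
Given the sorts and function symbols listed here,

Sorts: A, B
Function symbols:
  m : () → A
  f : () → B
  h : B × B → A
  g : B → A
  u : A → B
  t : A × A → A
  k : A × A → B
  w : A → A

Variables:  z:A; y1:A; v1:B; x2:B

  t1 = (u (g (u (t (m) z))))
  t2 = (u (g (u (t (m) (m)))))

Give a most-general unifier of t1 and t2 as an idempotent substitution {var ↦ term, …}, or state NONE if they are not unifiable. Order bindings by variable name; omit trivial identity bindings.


{z ↦ (m)}


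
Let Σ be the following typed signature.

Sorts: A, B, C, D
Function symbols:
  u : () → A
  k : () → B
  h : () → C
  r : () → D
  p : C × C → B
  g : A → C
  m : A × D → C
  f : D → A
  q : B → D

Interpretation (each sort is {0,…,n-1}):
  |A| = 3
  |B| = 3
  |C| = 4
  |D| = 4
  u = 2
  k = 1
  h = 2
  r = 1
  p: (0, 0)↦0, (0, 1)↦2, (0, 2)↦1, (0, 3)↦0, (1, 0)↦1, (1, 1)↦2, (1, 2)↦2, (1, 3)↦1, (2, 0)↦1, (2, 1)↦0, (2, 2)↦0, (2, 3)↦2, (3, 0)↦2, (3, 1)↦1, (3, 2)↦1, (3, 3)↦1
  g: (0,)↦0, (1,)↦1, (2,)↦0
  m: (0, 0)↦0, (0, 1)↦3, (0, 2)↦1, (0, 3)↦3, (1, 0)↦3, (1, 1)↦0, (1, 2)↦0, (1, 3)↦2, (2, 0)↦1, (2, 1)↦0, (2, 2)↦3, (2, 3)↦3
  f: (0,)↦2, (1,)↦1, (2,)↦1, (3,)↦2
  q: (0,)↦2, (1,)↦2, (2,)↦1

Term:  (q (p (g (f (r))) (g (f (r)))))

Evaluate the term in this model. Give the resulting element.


value = 1

  r = 1
  (f (r)) = f(1,) = 1
  (g (f (r))) = g(1,) = 1
  r = 1
  (f (r)) = f(1,) = 1
  (g (f (r))) = g(1,) = 1
  (p (g (f (r))) (g (f (r)))) = p(1, 1) = 2
  (q (p (g (f (r))) (g (f (r))))) = q(2,) = 1


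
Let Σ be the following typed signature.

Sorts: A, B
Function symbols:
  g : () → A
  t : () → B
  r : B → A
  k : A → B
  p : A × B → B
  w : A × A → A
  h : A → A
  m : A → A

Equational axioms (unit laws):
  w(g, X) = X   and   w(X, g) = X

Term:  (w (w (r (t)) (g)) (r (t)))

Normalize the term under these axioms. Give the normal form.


1. (w (w (r (t)) (g)) (r (t)))  →  (w (r (t)) (r (t)))

normal form = (w (r (t)) (r (t)))


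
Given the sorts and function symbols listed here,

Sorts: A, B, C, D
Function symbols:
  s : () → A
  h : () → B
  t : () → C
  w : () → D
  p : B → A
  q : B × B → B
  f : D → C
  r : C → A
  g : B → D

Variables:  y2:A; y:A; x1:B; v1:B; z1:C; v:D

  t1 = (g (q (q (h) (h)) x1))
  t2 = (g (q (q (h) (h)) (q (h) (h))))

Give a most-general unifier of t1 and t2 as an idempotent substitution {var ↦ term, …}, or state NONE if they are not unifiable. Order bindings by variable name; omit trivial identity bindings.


{x1 ↦ (q (h) (h))}


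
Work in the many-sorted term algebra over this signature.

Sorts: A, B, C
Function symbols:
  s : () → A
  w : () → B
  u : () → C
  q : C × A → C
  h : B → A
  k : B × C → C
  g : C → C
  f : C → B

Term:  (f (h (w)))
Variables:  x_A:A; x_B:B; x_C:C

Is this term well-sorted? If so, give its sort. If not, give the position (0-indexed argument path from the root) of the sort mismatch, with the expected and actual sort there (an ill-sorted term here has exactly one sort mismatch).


ill-sorted at position [0]: expected C, got A

    (w) : B
  (h (w)) : A
(f (h (w))) : ✗ arg 0 at [0] has sort A, expected C


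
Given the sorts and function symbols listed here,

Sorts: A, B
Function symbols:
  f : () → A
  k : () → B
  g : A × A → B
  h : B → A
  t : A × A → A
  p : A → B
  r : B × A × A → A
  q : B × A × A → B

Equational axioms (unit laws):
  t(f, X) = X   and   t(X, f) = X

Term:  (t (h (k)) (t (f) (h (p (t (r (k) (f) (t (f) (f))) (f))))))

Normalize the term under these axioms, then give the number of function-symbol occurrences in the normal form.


size = 9

1. (t (h (k)) (t (f) (h (p (t (r (k) (f) (t (f) (f))) (f))))))  →  (t (h (k)) (h (p (t (r (k) (f) (t (f) (f))) (f)))))
2. (t (h (k)) (h (p (t (r (k) (f) (t (f) (f))) (f)))))  →  (t (h (k)) (h (p (r (k) (f) (t (f) (f))))))
3. (t (h (k)) (h (p (r (k) (f) (t (f) (f))))))  →  (t (h (k)) (h (p (r (k) (f) (f)))))
normal form: (t (h (k)) (h (p (r (k) (f) (f)))))


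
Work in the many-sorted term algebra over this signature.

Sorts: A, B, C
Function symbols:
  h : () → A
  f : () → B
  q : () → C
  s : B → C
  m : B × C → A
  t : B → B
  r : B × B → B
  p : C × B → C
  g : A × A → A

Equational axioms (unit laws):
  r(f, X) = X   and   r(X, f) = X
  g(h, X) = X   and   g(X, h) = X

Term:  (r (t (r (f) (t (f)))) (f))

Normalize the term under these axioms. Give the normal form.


normal form = (t (t (f)))

1. (r (t (r (f) (t (f)))) (f))  →  (t (r (f) (t (f))))
2. (t (r (f) (t (f))))  →  (t (t (f)))


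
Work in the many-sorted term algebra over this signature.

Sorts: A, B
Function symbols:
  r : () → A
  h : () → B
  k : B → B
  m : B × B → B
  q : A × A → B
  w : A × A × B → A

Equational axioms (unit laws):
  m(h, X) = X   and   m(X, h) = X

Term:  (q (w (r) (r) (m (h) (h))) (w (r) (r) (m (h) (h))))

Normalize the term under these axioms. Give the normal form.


normal form = (q (w (r) (r) (h)) (w (r) (r) (h)))

1. (q (w (r) (r) (m (h) (h))) (w (r) (r) (m (h) (h))))  →  (q (w (r) (r) (h)) (w (r) (r) (m (h) (h))))
2. (q (w (r) (r) (h)) (w (r) (r) (m (h) (h))))  →  (q (w (r) (r) (h)) (w (r) (r) (h)))


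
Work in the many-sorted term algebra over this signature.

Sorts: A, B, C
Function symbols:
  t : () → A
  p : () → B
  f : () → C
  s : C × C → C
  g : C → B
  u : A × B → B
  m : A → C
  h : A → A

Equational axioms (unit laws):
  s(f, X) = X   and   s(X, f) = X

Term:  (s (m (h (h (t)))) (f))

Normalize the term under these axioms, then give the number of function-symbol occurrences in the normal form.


1. (s (m (h (h (t)))) (f))  →  (m (h (h (t))))
normal form: (m (h (h (t))))

size = 4


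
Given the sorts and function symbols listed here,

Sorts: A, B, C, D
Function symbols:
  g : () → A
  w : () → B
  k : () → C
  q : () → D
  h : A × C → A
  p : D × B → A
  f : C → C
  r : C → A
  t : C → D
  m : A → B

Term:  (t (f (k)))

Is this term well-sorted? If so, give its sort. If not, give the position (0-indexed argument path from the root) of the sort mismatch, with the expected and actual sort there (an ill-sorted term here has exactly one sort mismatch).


well-sorted; sort = D

    (k) : C
  (f (k)) : C
(t (f (k))) : D


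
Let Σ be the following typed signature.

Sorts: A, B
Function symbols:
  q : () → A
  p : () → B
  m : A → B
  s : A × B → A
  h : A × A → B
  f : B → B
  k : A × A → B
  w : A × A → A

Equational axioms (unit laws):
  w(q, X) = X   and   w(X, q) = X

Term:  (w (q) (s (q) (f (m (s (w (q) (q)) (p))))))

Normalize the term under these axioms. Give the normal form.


normal form = (s (q) (f (m (s (q) (p)))))

1. (w (q) (s (q) (f (m (s (w (q) (q)) (p))))))  →  (s (q) (f (m (s (w (q) (q)) (p)))))
2. (s (q) (f (m (s (w (q) (q)) (p)))))  →  (s (q) (f (m (s (q) (p)))))


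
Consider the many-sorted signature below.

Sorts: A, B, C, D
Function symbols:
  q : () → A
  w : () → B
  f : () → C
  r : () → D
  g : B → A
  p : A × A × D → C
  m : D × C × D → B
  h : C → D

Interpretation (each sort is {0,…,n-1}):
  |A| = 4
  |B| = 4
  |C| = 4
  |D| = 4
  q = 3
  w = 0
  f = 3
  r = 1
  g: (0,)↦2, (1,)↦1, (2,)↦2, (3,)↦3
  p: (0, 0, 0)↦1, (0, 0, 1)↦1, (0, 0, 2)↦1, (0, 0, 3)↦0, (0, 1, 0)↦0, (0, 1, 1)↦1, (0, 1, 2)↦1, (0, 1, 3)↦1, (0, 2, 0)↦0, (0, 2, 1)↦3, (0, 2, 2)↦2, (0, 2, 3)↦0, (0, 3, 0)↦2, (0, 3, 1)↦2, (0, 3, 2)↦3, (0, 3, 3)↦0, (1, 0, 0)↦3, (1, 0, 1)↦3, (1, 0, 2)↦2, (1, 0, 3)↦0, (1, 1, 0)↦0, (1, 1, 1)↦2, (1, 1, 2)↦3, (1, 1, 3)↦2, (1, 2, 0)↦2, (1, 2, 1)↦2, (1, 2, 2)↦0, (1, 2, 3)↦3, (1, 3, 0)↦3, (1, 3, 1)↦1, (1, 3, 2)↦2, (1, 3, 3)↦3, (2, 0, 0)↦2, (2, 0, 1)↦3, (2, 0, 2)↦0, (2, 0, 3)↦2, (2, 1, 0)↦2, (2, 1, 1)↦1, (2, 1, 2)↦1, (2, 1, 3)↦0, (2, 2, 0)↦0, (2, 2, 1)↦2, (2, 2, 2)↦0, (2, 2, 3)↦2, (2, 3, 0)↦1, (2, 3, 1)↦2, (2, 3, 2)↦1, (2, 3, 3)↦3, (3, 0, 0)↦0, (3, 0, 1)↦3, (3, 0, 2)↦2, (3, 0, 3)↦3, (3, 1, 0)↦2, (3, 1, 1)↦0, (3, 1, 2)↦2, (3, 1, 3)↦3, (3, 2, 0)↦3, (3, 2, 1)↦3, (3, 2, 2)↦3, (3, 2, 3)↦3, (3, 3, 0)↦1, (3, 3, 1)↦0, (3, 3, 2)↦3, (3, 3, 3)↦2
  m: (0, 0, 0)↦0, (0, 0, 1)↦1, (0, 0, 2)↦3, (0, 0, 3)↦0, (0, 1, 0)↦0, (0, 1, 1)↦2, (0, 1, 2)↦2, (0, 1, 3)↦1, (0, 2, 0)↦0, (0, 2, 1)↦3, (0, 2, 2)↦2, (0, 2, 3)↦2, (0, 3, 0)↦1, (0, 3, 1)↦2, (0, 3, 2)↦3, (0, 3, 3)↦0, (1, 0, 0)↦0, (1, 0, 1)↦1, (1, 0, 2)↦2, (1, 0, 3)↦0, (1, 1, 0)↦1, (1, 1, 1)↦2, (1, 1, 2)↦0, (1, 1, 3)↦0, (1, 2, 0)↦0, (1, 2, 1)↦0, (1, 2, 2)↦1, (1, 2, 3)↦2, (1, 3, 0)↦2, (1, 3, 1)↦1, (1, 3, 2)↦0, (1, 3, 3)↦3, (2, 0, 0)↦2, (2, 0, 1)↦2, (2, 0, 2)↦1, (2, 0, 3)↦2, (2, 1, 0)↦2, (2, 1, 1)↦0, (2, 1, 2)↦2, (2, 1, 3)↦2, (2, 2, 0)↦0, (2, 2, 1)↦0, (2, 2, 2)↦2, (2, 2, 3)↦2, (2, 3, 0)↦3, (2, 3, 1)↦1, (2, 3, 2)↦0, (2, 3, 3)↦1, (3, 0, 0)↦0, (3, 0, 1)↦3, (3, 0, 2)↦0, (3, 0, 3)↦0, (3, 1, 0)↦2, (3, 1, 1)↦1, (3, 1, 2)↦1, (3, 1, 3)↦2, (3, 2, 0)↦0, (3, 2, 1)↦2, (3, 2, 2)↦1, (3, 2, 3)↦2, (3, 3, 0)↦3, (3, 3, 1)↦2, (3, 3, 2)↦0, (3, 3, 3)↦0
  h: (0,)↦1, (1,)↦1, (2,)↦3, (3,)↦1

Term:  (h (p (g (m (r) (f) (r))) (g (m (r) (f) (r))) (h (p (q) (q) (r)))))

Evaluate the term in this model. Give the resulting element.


value = 3

  r = 1
  f = 3
  r = 1
  (m (r) (f) (r)) = m(1, 3, 1) = 1
  (g (m (r) (f) (r))) = g(1,) = 1
  r = 1
  f = 3
  r = 1
  (m (r) (f) (r)) = m(1, 3, 1) = 1
  (g (m (r) (f) (r))) = g(1,) = 1
  q = 3
  q = 3
  r = 1
  (p (q) (q) (r)) = p(3, 3, 1) = 0
  (h (p (q) (q) (r))) = h(0,) = 1
  (p (g (m (r) (f) (r))) (g (m (r) (f) (r))) (h (p (q) (q) (r)))) = p(1, 1, 1) = 2
  (h (p (g (m (r) (f) (r))) (g (m (r) (f) (r))) (h (p (q) (q) (r))))) = h(2,) = 3


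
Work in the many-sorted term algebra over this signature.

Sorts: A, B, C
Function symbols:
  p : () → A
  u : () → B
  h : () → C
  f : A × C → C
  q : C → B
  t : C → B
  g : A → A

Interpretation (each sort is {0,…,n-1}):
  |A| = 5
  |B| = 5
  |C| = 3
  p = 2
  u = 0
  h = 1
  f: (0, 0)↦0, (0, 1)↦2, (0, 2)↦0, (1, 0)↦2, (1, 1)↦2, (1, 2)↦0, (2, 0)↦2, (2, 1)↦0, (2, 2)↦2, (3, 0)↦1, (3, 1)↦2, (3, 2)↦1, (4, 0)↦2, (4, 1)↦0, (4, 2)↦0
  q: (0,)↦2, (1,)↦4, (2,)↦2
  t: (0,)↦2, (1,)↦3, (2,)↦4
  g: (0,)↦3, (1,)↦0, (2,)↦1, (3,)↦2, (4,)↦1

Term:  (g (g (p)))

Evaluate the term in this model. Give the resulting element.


  p = 2
  (g (p)) = g(2,) = 1
  (g (g (p))) = g(1,) = 0

value = 0


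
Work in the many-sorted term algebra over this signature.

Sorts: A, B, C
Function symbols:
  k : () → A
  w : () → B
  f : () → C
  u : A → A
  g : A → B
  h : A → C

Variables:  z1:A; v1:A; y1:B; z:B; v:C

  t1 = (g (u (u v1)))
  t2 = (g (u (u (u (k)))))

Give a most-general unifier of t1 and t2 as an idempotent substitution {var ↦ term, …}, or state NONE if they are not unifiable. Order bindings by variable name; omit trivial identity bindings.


{v1 ↦ (u (k))}


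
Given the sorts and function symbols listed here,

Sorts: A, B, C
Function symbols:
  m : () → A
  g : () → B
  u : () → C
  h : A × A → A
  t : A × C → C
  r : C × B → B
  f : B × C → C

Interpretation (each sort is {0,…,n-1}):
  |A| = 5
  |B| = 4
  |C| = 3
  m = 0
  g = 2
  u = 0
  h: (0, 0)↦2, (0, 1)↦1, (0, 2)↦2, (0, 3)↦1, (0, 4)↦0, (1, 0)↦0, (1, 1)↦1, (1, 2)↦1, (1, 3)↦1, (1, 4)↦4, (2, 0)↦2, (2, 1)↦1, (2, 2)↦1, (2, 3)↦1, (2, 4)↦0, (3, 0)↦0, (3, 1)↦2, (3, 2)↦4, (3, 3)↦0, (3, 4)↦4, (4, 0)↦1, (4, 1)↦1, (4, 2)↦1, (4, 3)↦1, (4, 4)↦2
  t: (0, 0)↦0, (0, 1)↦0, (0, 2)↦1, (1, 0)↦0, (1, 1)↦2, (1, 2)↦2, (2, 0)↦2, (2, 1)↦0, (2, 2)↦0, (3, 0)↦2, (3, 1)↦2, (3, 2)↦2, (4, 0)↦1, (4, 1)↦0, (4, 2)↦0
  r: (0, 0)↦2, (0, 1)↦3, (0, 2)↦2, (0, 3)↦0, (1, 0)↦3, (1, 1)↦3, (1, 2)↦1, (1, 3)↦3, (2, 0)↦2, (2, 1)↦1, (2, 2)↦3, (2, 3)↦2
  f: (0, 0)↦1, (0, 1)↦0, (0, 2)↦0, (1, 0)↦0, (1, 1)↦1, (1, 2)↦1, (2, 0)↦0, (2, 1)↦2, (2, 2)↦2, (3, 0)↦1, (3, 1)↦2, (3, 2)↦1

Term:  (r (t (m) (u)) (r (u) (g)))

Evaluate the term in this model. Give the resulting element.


value = 2

  m = 0
  u = 0
  (t (m) (u)) = t(0, 0) = 0
  u = 0
  g = 2
  (r (u) (g)) = r(0, 2) = 2
  (r (t (m) (u)) (r (u) (g))) = r(0, 2) = 2


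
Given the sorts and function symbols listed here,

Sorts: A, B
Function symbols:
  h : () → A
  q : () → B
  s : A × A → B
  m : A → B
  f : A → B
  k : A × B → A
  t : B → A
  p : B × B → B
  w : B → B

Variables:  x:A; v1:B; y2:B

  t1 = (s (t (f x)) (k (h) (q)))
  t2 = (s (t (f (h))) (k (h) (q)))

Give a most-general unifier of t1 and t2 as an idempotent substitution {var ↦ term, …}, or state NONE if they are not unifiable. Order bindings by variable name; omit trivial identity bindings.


{x ↦ (h)}


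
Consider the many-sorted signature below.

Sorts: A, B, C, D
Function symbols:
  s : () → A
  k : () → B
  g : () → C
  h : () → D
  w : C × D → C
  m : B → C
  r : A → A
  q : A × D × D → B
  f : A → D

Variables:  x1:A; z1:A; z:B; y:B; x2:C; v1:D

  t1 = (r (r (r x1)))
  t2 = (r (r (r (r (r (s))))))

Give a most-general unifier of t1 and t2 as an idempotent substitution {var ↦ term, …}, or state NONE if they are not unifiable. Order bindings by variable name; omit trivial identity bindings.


{x1 ↦ (r (r (s)))}


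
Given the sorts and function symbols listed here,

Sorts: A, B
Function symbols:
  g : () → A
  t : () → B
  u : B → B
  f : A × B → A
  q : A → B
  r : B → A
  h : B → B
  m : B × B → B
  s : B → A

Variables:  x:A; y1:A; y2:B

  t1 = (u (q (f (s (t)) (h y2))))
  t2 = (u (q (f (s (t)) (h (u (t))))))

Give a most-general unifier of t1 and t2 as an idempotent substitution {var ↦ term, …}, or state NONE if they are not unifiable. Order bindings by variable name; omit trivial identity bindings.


{y2 ↦ (u (t))}


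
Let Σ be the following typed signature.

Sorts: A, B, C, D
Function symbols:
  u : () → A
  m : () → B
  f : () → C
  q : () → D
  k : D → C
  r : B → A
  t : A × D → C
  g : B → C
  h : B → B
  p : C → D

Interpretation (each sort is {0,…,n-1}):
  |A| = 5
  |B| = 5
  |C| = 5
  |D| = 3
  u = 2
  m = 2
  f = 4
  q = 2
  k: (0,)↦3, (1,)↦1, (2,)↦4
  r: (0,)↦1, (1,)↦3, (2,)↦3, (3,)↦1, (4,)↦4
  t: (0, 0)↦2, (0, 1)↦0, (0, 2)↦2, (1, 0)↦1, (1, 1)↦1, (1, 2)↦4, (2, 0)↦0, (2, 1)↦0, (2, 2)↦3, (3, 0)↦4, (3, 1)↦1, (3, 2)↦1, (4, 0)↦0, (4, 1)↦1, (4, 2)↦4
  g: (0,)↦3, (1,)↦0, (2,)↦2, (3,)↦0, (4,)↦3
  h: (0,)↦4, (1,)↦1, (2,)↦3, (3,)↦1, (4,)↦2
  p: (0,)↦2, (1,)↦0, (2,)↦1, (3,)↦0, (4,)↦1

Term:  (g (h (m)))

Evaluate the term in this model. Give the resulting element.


  m = 2
  (h (m)) = h(2,) = 3
  (g (h (m))) = g(3,) = 0

value = 0


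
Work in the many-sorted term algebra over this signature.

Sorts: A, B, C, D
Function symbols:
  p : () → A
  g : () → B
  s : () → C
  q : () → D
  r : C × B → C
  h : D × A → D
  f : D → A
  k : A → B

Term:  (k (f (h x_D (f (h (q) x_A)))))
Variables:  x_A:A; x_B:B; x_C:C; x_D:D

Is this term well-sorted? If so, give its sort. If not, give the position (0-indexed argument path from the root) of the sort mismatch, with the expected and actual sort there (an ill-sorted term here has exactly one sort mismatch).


well-sorted; sort = B

      x_D : D
          (q) : D
          x_A : A
        (h (q) x_A) : D
      (f (h (q) x_A)) : A
    (h x_D (f (h (q) x_A))) : D
  (f (h x_D (f (h (q) x_A)))) : A
(k (f (h x_D (f (h (q) x_A))))) : B


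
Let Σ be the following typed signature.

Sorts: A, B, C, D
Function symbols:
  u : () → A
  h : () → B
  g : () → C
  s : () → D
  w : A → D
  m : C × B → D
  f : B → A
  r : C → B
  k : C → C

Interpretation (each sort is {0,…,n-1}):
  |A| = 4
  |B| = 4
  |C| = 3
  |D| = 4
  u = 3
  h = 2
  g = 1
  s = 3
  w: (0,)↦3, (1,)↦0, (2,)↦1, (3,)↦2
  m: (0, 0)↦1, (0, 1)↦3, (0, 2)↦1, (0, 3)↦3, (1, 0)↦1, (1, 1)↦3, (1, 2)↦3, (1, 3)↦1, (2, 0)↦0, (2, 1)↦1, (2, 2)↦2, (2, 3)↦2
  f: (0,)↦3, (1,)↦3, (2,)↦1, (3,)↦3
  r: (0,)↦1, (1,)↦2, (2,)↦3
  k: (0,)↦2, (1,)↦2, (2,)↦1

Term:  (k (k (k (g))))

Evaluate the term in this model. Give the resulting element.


  g = 1
  (k (g)) = k(1,) = 2
  (k (k (g))) = k(2,) = 1
  (k (k (k (g)))) = k(1,) = 2

value = 2


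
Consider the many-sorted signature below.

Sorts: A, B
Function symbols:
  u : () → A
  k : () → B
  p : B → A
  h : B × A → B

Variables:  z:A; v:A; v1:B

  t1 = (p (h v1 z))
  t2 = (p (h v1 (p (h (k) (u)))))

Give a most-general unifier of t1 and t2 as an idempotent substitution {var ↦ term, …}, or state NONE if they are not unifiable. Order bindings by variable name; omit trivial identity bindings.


{z ↦ (p (h (k) (u)))}


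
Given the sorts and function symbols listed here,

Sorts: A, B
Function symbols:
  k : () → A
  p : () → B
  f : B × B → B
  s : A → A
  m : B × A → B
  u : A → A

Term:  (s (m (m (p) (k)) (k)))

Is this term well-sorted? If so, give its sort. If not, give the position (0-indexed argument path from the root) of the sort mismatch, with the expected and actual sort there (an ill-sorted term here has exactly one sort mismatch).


ill-sorted at position [0]: expected A, got B

      (p) : B
      (k) : A
    (m (p) (k)) : B
    (k) : A
  (m (m (p) (k)) (k)) : B
(s (m (m (p) (k)) (k))) : ✗ arg 0 at [0] has sort B, expected A


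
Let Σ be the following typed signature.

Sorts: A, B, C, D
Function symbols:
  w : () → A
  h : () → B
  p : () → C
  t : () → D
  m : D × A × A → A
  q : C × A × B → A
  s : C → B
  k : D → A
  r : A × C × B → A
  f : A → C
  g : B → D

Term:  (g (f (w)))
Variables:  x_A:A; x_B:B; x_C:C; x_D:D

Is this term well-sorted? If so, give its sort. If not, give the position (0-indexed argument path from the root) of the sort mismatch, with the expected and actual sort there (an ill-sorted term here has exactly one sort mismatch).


    (w) : A
  (f (w)) : C
(g (f (w))) : ✗ arg 0 at [0] has sort C, expected B

ill-sorted at position [0]: expected B, got C


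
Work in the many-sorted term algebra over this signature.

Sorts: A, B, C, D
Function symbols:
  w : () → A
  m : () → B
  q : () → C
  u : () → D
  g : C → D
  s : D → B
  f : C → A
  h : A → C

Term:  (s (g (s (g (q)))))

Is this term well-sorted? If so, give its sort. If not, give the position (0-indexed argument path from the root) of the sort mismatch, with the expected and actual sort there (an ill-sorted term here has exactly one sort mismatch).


        (q) : C
      (g (q)) : D
    (s (g (q))) : B
  (g (s (g (q)))) : ✗ arg 0 at [0, 0] has sort B, expected C

ill-sorted at position [0, 0]: expected C, got B


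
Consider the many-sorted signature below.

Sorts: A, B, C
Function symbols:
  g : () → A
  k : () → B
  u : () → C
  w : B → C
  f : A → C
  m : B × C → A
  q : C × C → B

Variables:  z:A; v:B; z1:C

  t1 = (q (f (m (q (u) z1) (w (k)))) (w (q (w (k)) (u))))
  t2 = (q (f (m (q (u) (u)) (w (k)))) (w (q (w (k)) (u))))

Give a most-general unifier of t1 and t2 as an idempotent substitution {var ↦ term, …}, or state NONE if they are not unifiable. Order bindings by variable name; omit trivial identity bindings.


{z1 ↦ (u)}


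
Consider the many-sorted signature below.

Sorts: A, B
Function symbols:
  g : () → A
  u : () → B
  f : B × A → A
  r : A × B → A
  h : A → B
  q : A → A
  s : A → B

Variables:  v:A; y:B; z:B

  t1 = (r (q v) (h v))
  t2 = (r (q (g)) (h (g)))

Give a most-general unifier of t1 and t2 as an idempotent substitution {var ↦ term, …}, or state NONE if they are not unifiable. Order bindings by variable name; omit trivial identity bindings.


{v ↦ (g)}


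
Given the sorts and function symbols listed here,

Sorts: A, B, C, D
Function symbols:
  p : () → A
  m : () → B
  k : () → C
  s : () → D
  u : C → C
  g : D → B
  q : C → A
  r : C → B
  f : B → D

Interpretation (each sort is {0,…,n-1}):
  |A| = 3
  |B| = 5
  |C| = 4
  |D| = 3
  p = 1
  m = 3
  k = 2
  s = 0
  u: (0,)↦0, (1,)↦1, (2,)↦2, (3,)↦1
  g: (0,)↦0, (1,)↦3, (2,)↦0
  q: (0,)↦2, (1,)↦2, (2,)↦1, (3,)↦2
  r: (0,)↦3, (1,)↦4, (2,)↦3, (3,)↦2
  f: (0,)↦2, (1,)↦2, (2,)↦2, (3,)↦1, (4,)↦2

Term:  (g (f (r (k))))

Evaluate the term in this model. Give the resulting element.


value = 3

  k = 2
  (r (k)) = r(2,) = 3
  (f (r (k))) = f(3,) = 1
  (g (f (r (k)))) = g(1,) = 3


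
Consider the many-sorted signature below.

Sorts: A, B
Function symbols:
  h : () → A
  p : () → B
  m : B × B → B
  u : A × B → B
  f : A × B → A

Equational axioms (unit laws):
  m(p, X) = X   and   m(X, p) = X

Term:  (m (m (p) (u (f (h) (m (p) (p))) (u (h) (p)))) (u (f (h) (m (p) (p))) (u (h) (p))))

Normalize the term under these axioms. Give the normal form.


normal form = (m (u (f (h) (p)) (u (h) (p))) (u (f (h) (p)) (u (h) (p))))

1. (m (m (p) (u (f (h) (m (p) (p))) (u (h) (p)))) (u (f (h) (m (p) (p))) (u (h) (p))))  →  (m (u (f (h) (m (p) (p))) (u (h) (p))) (u (f (h) (m (p) (p))) (u (h) (p))))
2. (m (u (f (h) (m (p) (p))) (u (h) (p))) (u (f (h) (m (p) (p))) (u (h) (p))))  →  (m (u (f (h) (p)) (u (h) (p))) (u (f (h) (m (p) (p))) (u (h) (p))))
3. (m (u (f (h) (p)) (u (h) (p))) (u (f (h) (m (p) (p))) (u (h) (p))))  →  (m (u (f (h) (p)) (u (h) (p))) (u (f (h) (p)) (u (h) (p))))


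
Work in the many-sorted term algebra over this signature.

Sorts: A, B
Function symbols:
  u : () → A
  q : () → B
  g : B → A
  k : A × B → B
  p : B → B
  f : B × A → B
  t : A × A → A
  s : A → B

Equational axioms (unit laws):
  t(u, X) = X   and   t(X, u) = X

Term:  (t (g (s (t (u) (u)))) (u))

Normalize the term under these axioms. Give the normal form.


normal form = (g (s (u)))

1. (t (g (s (t (u) (u)))) (u))  →  (g (s (t (u) (u))))
2. (g (s (t (u) (u))))  →  (g (s (u)))


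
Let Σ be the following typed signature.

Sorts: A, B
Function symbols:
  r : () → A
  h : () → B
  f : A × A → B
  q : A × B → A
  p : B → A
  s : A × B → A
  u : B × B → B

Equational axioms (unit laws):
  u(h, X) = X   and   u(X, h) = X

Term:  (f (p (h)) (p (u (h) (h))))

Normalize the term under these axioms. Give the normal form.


normal form = (f (p (h)) (p (h)))

1. (f (p (h)) (p (u (h) (h))))  →  (f (p (h)) (p (h)))


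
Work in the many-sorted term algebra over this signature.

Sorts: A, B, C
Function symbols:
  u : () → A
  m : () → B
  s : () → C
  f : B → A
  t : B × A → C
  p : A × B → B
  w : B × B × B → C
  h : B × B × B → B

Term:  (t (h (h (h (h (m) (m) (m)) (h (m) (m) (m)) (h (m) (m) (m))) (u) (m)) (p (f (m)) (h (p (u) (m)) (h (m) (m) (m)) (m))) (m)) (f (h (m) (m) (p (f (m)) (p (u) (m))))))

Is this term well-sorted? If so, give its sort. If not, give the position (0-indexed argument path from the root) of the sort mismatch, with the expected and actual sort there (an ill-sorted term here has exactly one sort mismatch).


ill-sorted at position [0, 0, 1]: expected B, got A

          (m) : B
          (m) : B
          (m) : B
        (h (m) (m) (m)) : B
          (m) : B
          (m) : B
          (m) : B
        (h (m) (m) (m)) : B
          (m) : B
          (m) : B
          (m) : B
        (h (m) (m) (m)) : B
      (h (h (m) (m) (m)) (h (m) (m) (m)) (h (m) (m) (m))) : B
      (u) : A
      (m) : B
    (h (h (h (m) (m) (m)) (h (m) (m) (m)) (h (m) (m) (m))) (u) (m)) : ✗ arg 1 at [0, 0, 1] has sort A, expected B
        (m) : B
      (f (m)) : A
          (u) : A
          (m) : B
        (p (u) (m)) : B
          (m) : B
          (m) : B
          (m) : B
        (h (m) (m) (m)) : B
        (m) : B
      (h (p (u) (m)) (h (m) (m) (m)) (m)) : B
    (p (f (m)) (h (p (u) (m)) (h (m) (m) (m)) (m))) : B
    (m) : B
      (m) : B
      (m) : B
          (m) : B
        (f (m)) : A
          (u) : A
          (m) : B
        (p (u) (m)) : B
      (p (f (m)) (p (u) (m))) : B
    (h (m) (m) (p (f (m)) (p (u) (m)))) : B
  (f (h (m) (m) (p (f (m)) (p (u) (m))))) : A


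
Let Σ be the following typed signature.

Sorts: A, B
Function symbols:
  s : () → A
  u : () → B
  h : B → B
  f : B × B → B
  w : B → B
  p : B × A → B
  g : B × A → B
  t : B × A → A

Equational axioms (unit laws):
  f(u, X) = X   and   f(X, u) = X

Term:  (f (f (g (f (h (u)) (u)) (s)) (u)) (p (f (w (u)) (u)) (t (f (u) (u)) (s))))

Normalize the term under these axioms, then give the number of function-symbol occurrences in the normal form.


size = 11

1. (f (f (g (f (h (u)) (u)) (s)) (u)) (p (f (w (u)) (u)) (t (f (u) (u)) (s))))  →  (f (g (f (h (u)) (u)) (s)) (p (f (w (u)) (u)) (t (f (u) (u)) (s))))
2. (f (g (f (h (u)) (u)) (s)) (p (f (w (u)) (u)) (t (f (u) (u)) (s))))  →  (f (g (h (u)) (s)) (p (f (w (u)) (u)) (t (f (u) (u)) (s))))
3. (f (g (h (u)) (s)) (p (f (w (u)) (u)) (t (f (u) (u)) (s))))  →  (f (g (h (u)) (s)) (p (w (u)) (t (f (u) (u)) (s))))
4. (f (g (h (u)) (s)) (p (w (u)) (t (f (u) (u)) (s))))  →  (f (g (h (u)) (s)) (p (w (u)) (t (u) (s))))
normal form: (f (g (h (u)) (s)) (p (w (u)) (t (u) (s))))


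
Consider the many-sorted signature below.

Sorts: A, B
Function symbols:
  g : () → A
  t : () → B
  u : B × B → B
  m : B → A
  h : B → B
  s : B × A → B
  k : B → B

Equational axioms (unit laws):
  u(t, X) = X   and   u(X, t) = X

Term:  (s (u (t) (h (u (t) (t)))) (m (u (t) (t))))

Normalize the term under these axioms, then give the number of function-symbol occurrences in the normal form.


size = 5

1. (s (u (t) (h (u (t) (t)))) (m (u (t) (t))))  →  (s (h (u (t) (t))) (m (u (t) (t))))
2. (s (h (u (t) (t))) (m (u (t) (t))))  →  (s (h (t)) (m (u (t) (t))))
3. (s (h (t)) (m (u (t) (t))))  →  (s (h (t)) (m (t)))
normal form: (s (h (t)) (m (t)))


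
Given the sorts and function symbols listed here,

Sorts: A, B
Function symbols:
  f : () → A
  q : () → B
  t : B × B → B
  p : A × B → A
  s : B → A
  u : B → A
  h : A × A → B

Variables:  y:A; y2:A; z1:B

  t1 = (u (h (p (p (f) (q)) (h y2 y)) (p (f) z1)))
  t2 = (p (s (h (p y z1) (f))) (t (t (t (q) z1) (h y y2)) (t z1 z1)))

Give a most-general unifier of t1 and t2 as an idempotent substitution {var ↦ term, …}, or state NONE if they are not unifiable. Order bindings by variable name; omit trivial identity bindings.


head clash or occurs-check failure — not unifiable

NONE (not unifiable)


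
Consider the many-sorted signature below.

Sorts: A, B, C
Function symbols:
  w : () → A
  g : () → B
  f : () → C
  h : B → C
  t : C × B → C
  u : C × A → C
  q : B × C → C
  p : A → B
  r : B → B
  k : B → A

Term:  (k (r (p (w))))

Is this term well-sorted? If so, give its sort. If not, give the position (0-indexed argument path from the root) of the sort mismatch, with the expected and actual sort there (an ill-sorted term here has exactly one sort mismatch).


well-sorted; sort = A

      (w) : A
    (p (w)) : B
  (r (p (w))) : B
(k (r (p (w)))) : A


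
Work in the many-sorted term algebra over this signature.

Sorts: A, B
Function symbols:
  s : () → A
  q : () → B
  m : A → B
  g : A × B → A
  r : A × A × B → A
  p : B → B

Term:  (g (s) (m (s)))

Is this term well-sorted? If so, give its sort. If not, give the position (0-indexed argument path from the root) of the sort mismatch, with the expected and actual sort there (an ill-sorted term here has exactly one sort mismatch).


well-sorted; sort = A

  (s) : A
    (s) : A
  (m (s)) : B
(g (s) (m (s))) : A


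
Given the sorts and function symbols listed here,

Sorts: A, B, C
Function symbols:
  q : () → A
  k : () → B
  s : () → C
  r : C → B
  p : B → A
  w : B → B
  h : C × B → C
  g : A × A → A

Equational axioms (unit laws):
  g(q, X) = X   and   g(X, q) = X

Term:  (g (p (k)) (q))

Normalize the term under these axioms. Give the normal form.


1. (g (p (k)) (q))  →  (p (k))

normal form = (p (k))


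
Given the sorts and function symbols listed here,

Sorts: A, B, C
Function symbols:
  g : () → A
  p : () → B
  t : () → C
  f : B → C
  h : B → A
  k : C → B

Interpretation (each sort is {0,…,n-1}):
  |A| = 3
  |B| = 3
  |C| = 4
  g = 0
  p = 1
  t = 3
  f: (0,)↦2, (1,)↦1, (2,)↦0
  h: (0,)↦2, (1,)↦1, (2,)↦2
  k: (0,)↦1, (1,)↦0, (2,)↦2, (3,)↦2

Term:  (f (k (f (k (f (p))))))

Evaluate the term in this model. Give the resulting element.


  p = 1
  (f (p)) = f(1,) = 1
  (k (f (p))) = k(1,) = 0
  (f (k (f (p)))) = f(0,) = 2
  (k (f (k (f (p))))) = k(2,) = 2
  (f (k (f (k (f (p)))))) = f(2,) = 0

value = 0


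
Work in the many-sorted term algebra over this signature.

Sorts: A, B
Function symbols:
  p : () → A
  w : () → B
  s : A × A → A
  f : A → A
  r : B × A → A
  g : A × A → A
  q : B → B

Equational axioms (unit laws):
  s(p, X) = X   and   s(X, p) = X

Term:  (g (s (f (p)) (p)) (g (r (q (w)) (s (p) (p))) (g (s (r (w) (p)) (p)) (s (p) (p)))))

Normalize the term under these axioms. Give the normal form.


normal form = (g (f (p)) (g (r (q (w)) (p)) (g (r (w) (p)) (p))))

1. (g (s (f (p)) (p)) (g (r (q (w)) (s (p) (p))) (g (s (r (w) (p)) (p)) (s (p) (p)))))  →  (g (f (p)) (g (r (q (w)) (s (p) (p))) (g (s (r (w) (p)) (p)) (s (p) (p)))))
2. (g (f (p)) (g (r (q (w)) (s (p) (p))) (g (s (r (w) (p)) (p)) (s (p) (p)))))  →  (g (f (p)) (g (r (q (w)) (p)) (g (s (r (w) (p)) (p)) (s (p) (p)))))
3. (g (f (p)) (g (r (q (w)) (p)) (g (s (r (w) (p)) (p)) (s (p) (p)))))  →  (g (f (p)) (g (r (q (w)) (p)) (g (r (w) (p)) (s (p) (p)))))
4. (g (f (p)) (g (r (q (w)) (p)) (g (r (w) (p)) (s (p) (p)))))  →  (g (f (p)) (g (r (q (w)) (p)) (g (r (w) (p)) (p))))


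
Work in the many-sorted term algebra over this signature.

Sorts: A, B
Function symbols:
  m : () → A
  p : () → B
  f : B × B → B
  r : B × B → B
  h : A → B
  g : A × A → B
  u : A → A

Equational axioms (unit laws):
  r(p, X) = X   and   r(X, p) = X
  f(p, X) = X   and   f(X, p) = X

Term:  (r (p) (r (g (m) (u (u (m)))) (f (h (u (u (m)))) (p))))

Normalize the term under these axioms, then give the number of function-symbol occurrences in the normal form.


size = 10

1. (r (p) (r (g (m) (u (u (m)))) (f (h (u (u (m)))) (p))))  →  (r (g (m) (u (u (m)))) (f (h (u (u (m)))) (p)))
2. (r (g (m) (u (u (m)))) (f (h (u (u (m)))) (p)))  →  (r (g (m) (u (u (m)))) (h (u (u (m)))))
normal form: (r (g (m) (u (u (m)))) (h (u (u (m)))))


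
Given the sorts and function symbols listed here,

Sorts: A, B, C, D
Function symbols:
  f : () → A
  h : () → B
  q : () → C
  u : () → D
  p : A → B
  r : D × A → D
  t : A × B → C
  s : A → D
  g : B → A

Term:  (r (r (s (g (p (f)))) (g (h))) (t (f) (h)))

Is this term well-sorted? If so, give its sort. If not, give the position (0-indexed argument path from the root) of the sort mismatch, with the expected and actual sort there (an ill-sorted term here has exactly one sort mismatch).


ill-sorted at position [1]: expected A, got C

          (f) : A
        (p (f)) : B
      (g (p (f))) : A
    (s (g (p (f)))) : D
      (h) : B
    (g (h)) : A
  (r (s (g (p (f)))) (g (h))) : D
    (f) : A
    (h) : B
  (t (f) (h)) : C
(r (r (s (g (p (f)))) (g (h))) (t (f) (h))) : ✗ arg 1 at [1] has sort C, expected A


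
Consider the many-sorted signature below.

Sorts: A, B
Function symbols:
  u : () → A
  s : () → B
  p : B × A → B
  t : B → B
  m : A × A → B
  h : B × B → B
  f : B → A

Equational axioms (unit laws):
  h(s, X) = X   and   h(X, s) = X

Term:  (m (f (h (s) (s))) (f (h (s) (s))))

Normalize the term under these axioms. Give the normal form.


1. (m (f (h (s) (s))) (f (h (s) (s))))  →  (m (f (s)) (f (h (s) (s))))
2. (m (f (s)) (f (h (s) (s))))  →  (m (f (s)) (f (s)))

normal form = (m (f (s)) (f (s)))


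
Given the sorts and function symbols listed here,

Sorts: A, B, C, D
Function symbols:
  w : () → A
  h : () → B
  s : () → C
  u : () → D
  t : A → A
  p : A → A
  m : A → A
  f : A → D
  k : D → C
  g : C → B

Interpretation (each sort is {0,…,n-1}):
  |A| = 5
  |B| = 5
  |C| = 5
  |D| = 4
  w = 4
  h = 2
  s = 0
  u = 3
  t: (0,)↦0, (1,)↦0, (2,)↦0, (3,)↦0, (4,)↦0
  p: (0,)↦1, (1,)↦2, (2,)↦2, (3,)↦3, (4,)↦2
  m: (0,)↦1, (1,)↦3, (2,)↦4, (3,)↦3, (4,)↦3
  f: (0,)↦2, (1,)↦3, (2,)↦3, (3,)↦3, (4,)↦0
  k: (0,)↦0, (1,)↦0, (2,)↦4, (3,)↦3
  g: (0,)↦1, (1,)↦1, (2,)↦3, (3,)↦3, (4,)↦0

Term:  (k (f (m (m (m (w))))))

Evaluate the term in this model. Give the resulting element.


value = 3

  w = 4
  (m (w)) = m(4,) = 3
  (m (m (w))) = m(3,) = 3
  (m (m (m (w)))) = m(3,) = 3
  (f (m (m (m (w))))) = f(3,) = 3
  (k (f (m (m (m (w)))))) = k(3,) = 3


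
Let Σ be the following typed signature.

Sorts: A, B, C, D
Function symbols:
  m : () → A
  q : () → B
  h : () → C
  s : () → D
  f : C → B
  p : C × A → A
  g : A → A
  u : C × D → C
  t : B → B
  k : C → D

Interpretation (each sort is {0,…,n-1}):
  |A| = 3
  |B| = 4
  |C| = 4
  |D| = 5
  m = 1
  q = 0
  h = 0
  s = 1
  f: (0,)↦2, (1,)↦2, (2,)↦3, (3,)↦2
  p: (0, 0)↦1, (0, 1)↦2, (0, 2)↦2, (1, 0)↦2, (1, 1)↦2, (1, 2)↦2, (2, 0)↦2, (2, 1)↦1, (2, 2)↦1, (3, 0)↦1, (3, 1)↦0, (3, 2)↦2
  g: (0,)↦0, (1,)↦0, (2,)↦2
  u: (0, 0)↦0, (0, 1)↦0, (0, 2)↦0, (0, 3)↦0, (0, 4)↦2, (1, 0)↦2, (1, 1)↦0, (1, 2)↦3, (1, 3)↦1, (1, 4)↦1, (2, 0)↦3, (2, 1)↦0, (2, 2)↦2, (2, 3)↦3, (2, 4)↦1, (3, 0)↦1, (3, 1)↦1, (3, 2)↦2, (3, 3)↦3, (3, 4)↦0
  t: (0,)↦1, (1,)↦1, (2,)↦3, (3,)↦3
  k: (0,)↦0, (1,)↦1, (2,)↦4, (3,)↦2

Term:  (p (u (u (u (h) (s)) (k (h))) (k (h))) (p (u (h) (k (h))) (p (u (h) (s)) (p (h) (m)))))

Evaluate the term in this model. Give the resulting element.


value = 2

  h = 0
  s = 1
  (u (h) (s)) = u(0, 1) = 0
  h = 0
  (k (h)) = k(0,) = 0
  (u (u (h) (s)) (k (h))) = u(0, 0) = 0
  h = 0
  (k (h)) = k(0,) = 0
  (u (u (u (h) (s)) (k (h))) (k (h))) = u(0, 0) = 0
  h = 0
  h = 0
  (k (h)) = k(0,) = 0
  (u (h) (k (h))) = u(0, 0) = 0
  h = 0
  s = 1
  (u (h) (s)) = u(0, 1) = 0
  h = 0
  m = 1
  (p (h) (m)) = p(0, 1) = 2
  (p (u (h) (s)) (p (h) (m))) = p(0, 2) = 2
  (p (u (h) (k (h))) (p (u (h) (s)) (p (h) (m)))) = p(0, 2) = 2
  (p (u (u (u (h) (s)) (k (h))) (k (h))) (p (u (h) (k (h))) (p (u (h) (s)) (p (h) (m))))) = p(0, 2) = 2


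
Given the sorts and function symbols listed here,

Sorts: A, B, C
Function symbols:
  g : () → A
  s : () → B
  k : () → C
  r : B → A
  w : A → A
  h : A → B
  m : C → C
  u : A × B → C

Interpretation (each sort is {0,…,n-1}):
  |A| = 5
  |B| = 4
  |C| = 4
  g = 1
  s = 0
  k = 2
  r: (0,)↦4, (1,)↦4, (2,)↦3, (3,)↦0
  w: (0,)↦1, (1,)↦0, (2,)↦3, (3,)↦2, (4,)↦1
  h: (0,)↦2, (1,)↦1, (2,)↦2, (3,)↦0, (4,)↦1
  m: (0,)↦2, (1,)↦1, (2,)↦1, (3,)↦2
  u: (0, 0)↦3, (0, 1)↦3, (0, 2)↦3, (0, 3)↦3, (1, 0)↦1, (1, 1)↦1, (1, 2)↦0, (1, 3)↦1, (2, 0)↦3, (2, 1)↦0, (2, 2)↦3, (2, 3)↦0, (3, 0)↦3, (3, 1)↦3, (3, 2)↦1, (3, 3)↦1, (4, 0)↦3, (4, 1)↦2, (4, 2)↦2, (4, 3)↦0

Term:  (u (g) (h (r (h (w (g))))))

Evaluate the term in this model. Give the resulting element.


  g = 1
  g = 1
  (w (g)) = w(1,) = 0
  (h (w (g))) = h(0,) = 2
  (r (h (w (g)))) = r(2,) = 3
  (h (r (h (w (g))))) = h(3,) = 0
  (u (g) (h (r (h (w (g)))))) = u(1, 0) = 1

value = 1


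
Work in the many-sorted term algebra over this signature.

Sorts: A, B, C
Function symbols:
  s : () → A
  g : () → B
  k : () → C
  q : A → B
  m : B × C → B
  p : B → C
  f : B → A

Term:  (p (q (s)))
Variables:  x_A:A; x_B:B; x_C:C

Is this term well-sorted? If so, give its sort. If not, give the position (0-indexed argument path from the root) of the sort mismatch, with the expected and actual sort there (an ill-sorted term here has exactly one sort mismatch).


    (s) : A
  (q (s)) : B
(p (q (s))) : C

well-sorted; sort = C
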